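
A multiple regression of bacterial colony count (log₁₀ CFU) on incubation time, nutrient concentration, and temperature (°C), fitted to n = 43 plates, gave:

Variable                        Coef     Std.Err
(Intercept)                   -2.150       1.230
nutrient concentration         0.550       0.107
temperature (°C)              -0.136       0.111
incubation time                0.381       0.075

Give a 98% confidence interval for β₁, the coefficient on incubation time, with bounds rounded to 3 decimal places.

Read off: b = 0.381, SE = 0.075 for incubation time.
df = n − k − 1 = 43 − 3 − 1 = 39.
t* = t_{0.01, 39} = 2.425841.
Margin = t* × SE = 2.425841 × 0.075 = 0.18194.
CI: 0.381 ± 0.18194 → (0.199, 0.563).

(0.199, 0.563)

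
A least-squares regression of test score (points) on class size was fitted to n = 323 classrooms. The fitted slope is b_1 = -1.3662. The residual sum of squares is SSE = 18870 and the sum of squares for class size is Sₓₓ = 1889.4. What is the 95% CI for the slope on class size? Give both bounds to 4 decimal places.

(-1.7132, -1.0192)

MSE = SSE/(n − 2) = 18870/321 = 58.785.
SE(b_1) = √(MSE/Sₓₓ) = √(58.785/1889.4) = 0.176389.
df = n − 2 = 321.
t* = t_{0.025, 321} = 1.967382.
Margin = t* × SE = 1.967382 × 0.176389 = 0.347024.
CI: -1.3662 ± 0.347024 → (-1.7132, -1.0192).
With 95% confidence, each one-unit increase in class size is associated with a change of between -1.7132 and -1.0192 points in test score.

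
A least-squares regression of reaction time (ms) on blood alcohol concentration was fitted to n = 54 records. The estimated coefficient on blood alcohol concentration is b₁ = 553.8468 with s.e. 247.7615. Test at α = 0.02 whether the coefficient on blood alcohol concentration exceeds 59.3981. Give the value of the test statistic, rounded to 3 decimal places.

H₀: β₁ = 59.3981 vs H₁: β₁ > 59.3981.
t = (b₁ − β₁⁰)/SE = (553.8468 − 59.3981) / 247.7615 = 1.996.
df = n − 2 = 54 − 2 = 52.
One-sided p ≈ 0.0256, which is ≥ 0.02, so fail to reject H₀.
The data do not give significant evidence that the true slope on blood alcohol concentration exceeds 59.3981 ms per unit.

t = 1.996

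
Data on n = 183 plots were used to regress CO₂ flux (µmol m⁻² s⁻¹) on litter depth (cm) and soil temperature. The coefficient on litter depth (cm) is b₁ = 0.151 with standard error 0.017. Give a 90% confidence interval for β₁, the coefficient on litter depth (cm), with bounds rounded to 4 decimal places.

(0.1229, 0.1791)

df = n − k − 1 = 183 − 2 − 1 = 180.
t* = t_{0.05, 180} = 1.653363.
Margin = t* × SE = 1.653363 × 0.017 = 0.028107.
CI: 0.151 ± 0.028107 → (0.1229, 0.1791).
With 90% confidence, each one-unit increase in litter depth (cm) is associated with a change of between 0.1229 and 0.1791 µmol m⁻² s⁻¹ in CO₂ flux, holding the other predictors fixed.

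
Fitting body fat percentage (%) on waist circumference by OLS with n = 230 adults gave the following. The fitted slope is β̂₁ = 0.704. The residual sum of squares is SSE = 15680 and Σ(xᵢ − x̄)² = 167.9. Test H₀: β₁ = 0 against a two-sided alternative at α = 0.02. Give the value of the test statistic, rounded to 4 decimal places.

MSE = SSE/(n − 2) = 15680/228 = 68.7719.
SE(β̂₁) = √(MSE/Sₓₓ) = √(68.7719/167.9) = 0.64.
t = 0.704 / 0.64 = 1.1000.
df = n − 2 = 228.
Two-sided p ≈ 0.2725, which is ≥ 0.02, so fail to reject H₀.
The data do not give significant evidence of an association between waist circumference and body fat percentage.

t = 1.1000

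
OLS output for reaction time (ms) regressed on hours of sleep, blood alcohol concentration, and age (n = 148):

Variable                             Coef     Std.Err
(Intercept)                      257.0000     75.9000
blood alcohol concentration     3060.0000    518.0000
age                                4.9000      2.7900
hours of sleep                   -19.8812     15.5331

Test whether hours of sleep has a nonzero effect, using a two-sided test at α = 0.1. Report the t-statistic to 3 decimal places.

t = -1.280

Read off: b = -19.8812, SE = 15.5331 for hours of sleep.
H₀: β₁ = 0 vs H₁: β₁ ≠ 0.
t = -19.8812 / 15.5331 = -1.280.
df = n − k − 1 = 148 − 3 − 1 = 144.
Two-sided p ≈ 0.2026, which is ≥ 0.1, so fail to reject H₀.
The data do not give significant evidence of an association between hours of sleep and reaction time, after adjusting for the other predictors.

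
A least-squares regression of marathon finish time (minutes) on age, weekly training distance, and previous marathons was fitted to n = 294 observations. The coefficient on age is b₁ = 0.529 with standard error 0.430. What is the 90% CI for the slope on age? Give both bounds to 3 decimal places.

df = n − k − 1 = 294 − 3 − 1 = 290.
t* = t_{0.05, 290} = 1.650125.
Margin = t* × SE = 1.650125 × 0.430 = 0.70955.
CI: 0.529 ± 0.70955 → (-0.181, 1.239).
With 90% confidence, each one-unit increase in age is associated with a change of between -0.181 and 1.239 minutes in marathon finish time, holding the other predictors fixed.

(-0.181, 1.239)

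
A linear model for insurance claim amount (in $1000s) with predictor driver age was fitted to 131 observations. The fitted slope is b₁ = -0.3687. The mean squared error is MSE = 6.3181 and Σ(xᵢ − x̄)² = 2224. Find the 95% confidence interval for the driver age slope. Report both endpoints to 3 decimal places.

SE(b₁) = √(MSE/Sₓₓ) = √(6.3181/2224) = 0.0532998.
df = n − 2 = 129.
t* = t_{0.025, 129} = 1.978524.
Margin = t* × SE = 1.978524 × 0.0532998 = 0.10546.
CI: -0.3687 ± 0.10546 → (-0.474, -0.263).
With 95% confidence, each one-unit increase in driver age is associated with a change of between -0.474 and -0.263 $1000s in insurance claim amount.

(-0.474, -0.263)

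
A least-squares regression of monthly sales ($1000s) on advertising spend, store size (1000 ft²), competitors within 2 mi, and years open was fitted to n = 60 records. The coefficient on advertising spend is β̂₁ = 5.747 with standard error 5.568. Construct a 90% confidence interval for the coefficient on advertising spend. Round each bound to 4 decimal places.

df = n − k − 1 = 60 − 4 − 1 = 55.
t* = t_{0.05, 55} = 1.673034.
Margin = t* × SE = 1.673034 × 5.568 = 9.315453.
CI: 5.747 ± 9.315453 → (-3.5685, 15.0625).
With 90% confidence, each one-unit increase in advertising spend is associated with a change of between -3.5685 and 15.0625 $1000s in monthly sales, holding the other predictors fixed.

(-3.5685, 15.0625)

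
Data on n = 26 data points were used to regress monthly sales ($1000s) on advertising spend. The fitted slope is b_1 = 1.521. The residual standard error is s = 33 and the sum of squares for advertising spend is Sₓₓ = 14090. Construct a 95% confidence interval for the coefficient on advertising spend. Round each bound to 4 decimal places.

(0.9472, 2.0948)

SE(b_1) = s/√Sₓₓ = 33/√14090 = 0.278009.
df = n − 2 = 24.
t* = t_{0.025, 24} = 2.063899.
Margin = t* × SE = 2.063899 × 0.278009 = 0.573782.
CI: 1.521 ± 0.573782 → (0.9472, 2.0948).
With 95% confidence, each one-unit increase in advertising spend is associated with a change of between 0.9472 and 2.0948 $1000s in monthly sales.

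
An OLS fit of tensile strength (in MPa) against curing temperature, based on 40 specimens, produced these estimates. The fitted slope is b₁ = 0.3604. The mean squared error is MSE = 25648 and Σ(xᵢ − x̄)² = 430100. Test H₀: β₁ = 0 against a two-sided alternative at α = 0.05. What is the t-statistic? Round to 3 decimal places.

SE(b₁) = √(MSE/Sₓₓ) = √(25648/430100) = 0.244198.
t = 0.3604 / 0.244198 = 1.476.
df = n − 2 = 38.
Two-sided p ≈ 0.1482, which is ≥ 0.05, so fail to reject H₀.
The data do not give significant evidence of an association between curing temperature and tensile strength.

t = 1.476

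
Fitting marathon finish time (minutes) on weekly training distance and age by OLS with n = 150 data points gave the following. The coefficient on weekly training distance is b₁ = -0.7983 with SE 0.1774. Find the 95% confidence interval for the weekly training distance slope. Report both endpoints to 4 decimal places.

df = n − k − 1 = 150 − 2 − 1 = 147.
t* = t_{0.025, 147} = 1.976233.
Margin = t* × SE = 1.976233 × 0.1774 = 0.350584.
CI: -0.7983 ± 0.350584 → (-1.1489, -0.4477).
With 95% confidence, each one-unit increase in weekly training distance is associated with a change of between -1.1489 and -0.4477 minutes in marathon finish time, holding the other predictors fixed.

(-1.1489, -0.4477)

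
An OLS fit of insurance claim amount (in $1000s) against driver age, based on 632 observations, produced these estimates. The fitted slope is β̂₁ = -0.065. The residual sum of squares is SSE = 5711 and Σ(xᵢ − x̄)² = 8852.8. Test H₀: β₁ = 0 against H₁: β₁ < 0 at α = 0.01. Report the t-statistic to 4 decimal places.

MSE = SSE/(n − 2) = 5711/630 = 9.06508.
SE(β̂₁) = √(MSE/Sₓₓ) = √(9.06508/8852.8) = 0.0319997.
t = -0.065 / 0.0319997 = -2.0313.
df = n − 2 = 630.
One-sided p ≈ 0.0213, which is ≥ 0.01, so fail to reject H₀.
The data do not give significant evidence that the true slope on driver age is negative.

t = -2.0313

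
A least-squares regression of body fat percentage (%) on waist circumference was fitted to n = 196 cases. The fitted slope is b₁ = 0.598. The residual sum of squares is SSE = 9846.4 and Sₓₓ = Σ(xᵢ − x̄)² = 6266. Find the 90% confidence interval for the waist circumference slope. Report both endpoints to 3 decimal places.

(0.449, 0.747)

MSE = SSE/(n − 2) = 9846.4/194 = 50.7546.
SE(b₁) = √(MSE/Sₓₓ) = √(50.7546/6266) = 0.09.
df = n − 2 = 194.
t* = t_{0.05, 194} = 1.652746.
Margin = t* × SE = 1.652746 × 0.09 = 0.14875.
CI: 0.598 ± 0.14875 → (0.449, 0.747).
With 90% confidence, each one-unit increase in waist circumference is associated with a change of between 0.449 and 0.747 % in body fat percentage.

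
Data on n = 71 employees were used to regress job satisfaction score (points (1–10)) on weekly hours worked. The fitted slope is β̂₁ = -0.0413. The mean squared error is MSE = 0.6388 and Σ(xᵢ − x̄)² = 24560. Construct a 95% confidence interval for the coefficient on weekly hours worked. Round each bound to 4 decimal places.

SE(β̂₁) = √(MSE/Sₓₓ) = √(0.6388/24560) = 0.00509998.
df = n − 2 = 69.
t* = t_{0.025, 69} = 1.994945.
Margin = t* × SE = 1.994945 × 0.00509998 = 0.010174.
CI: -0.0413 ± 0.010174 → (-0.0515, -0.0311).
With 95% confidence, each one-unit increase in weekly hours worked is associated with a change of between -0.0515 and -0.0311 points (1–10) in job satisfaction score.

(-0.0515, -0.0311)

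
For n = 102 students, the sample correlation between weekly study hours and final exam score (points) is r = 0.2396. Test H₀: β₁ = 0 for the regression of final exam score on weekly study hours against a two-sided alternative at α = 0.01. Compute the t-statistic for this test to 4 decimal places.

t = 2.4679

t = r·√(n − 2)/√(1 − r²) = 0.2396·√100/√0.942592 = 2.4679.
df = n − 2 = 100.
Two-sided p ≈ 0.0153, which is ≥ 0.01, so fail to reject H₀.
The data do not give significant evidence of a linear association between weekly study hours and final exam score.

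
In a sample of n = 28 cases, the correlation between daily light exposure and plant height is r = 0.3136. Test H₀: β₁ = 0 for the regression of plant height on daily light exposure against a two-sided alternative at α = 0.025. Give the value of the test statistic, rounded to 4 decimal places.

t = 1.6840

t = r·√(n − 2)/√(1 − r²) = 0.3136·√26/√0.901655 = 1.6840.
df = n − 2 = 26.
Two-sided p ≈ 0.1042, which is ≥ 0.025, so fail to reject H₀.
The data do not give significant evidence of a linear association between daily light exposure and plant height.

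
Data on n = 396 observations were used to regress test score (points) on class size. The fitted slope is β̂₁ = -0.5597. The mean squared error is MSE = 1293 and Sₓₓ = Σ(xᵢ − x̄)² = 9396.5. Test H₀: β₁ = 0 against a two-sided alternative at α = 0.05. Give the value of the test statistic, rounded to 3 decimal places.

SE(β̂₁) = √(MSE/Sₓₓ) = √(1293/9396.5) = 0.370951.
t = -0.5597 / 0.370951 = -1.509.
df = n − 2 = 394.
Two-sided p ≈ 0.1321, which is ≥ 0.05, so fail to reject H₀.
The data do not give significant evidence of an association between class size and test score.

t = -1.509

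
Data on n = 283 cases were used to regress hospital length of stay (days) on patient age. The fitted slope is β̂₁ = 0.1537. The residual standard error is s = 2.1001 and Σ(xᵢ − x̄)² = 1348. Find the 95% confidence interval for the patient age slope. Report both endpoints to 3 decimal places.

(0.041, 0.266)

SE(β̂₁) = s/√Sₓₓ = 2.1001/√1348 = 0.0571999.
df = n − 2 = 281.
t* = t_{0.025, 281} = 1.968442.
Margin = t* × SE = 1.968442 × 0.0571999 = 0.11259.
CI: 0.1537 ± 0.11259 → (0.041, 0.266).
With 95% confidence, each one-unit increase in patient age is associated with a change of between 0.041 and 0.266 days in hospital length of stay.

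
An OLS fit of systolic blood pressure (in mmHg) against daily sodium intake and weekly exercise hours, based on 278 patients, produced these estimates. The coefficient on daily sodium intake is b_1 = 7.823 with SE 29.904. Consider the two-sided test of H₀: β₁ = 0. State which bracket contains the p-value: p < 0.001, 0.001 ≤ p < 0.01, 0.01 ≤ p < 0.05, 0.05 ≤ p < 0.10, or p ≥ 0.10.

t = 7.823 / 29.904 = 0.262.
df = n − k − 1 = 278 − 2 − 1 = 275.
Two-sided p = 2·P(T_{275} > |t|) ≈ 0.7938.
So p ≥ 0.10.

p ≥ 0.10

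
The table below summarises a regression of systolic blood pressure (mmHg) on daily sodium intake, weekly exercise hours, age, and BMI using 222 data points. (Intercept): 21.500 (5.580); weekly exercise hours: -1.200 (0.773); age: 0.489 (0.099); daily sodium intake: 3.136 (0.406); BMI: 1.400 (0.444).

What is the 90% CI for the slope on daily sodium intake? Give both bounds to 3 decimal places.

(2.465, 3.807)

Read off: b = 3.136, SE = 0.406 for daily sodium intake.
df = n − k − 1 = 222 − 4 − 1 = 217.
t* = t_{0.05, 217} = 1.651906.
Margin = t* × SE = 1.651906 × 0.406 = 0.67067.
CI: 3.136 ± 0.67067 → (2.465, 3.807).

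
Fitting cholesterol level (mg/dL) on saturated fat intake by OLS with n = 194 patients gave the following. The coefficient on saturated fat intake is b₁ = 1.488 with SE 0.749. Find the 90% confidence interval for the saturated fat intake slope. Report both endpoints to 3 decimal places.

df = n − 2 = 194 − 2 = 192.
t* = t_{0.05, 192} = 1.652829.
Margin = t* × SE = 1.652829 × 0.749 = 1.23797.
CI: 1.488 ± 1.23797 → (0.250, 2.726).
With 90% confidence, each one-unit increase in saturated fat intake is associated with a change of between 0.250 and 2.726 mg/dL in cholesterol level.

(0.250, 2.726)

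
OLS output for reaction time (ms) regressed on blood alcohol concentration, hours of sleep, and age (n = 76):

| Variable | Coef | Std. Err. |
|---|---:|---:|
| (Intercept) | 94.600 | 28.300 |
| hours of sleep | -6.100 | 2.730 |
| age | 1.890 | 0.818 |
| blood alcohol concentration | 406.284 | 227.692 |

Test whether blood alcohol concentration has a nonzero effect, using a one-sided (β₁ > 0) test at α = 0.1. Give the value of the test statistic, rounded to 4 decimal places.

Read off: b = 406.284, SE = 227.692 for blood alcohol concentration.
H₀: β₁ = 0 vs H₁: β₁ > 0.
t = 406.284 / 227.692 = 1.7844.
df = n − k − 1 = 76 − 3 − 1 = 72.
One-sided p ≈ 0.0393, which is < 0.1, so reject H₀.
There is evidence that the true slope on blood alcohol concentration is positive, holding the other predictors fixed.

t = 1.7844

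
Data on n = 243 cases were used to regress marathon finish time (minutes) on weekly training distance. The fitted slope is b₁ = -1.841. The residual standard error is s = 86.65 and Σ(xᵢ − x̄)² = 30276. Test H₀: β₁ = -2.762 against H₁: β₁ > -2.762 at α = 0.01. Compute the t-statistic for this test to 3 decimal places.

t = 1.849

SE(b₁) = s/√Sₓₓ = 86.65/√30276 = 0.497989.
t = (-1.841 − (-2.762)) / 0.497989 = 1.849.
df = n − 2 = 241.
One-sided p ≈ 0.0328, which is ≥ 0.01, so fail to reject H₀.
The data do not give significant evidence that the true slope on weekly training distance exceeds -2.762 minutes per unit.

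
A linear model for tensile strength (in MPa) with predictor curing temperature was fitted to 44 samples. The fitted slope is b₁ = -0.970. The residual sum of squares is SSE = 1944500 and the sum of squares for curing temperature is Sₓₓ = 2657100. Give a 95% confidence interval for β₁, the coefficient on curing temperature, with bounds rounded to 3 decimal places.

MSE = SSE/(n − 2) = 1944500/42 = 46297.6.
SE(b₁) = √(MSE/Sₓₓ) = √(46297.6/2657100) = 0.132.
df = n − 2 = 42.
t* = t_{0.025, 42} = 2.018082.
Margin = t* × SE = 2.018082 × 0.132 = 0.26639.
CI: -0.970 ± 0.26639 → (-1.236, -0.704).
With 95% confidence, each one-unit increase in curing temperature is associated with a change of between -1.236 and -0.704 MPa in tensile strength.

(-1.236, -0.704)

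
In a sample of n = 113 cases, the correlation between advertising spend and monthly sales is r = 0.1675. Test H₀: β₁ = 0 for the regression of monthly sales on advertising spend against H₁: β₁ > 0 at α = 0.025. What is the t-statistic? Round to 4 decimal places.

t = 1.7900

t = r·√(n − 2)/√(1 − r²) = 0.1675·√111/√0.971944 = 1.7900.
df = n − 2 = 111.
One-sided p ≈ 0.0381, which is ≥ 0.025, so fail to reject H₀.
The data do not give significant evidence of a linear association between advertising spend and monthly sales.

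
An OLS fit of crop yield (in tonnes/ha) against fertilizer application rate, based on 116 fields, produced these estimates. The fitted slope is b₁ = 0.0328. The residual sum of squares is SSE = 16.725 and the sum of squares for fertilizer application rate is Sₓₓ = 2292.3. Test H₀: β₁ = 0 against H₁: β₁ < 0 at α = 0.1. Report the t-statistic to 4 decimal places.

t = 4.1000

MSE = SSE/(n − 2) = 16.725/114 = 0.146711.
SE(b₁) = √(MSE/Sₓₓ) = √(0.146711/2292.3) = 0.00800009.
t = 0.0328 / 0.00800009 = 4.1000.
df = n − 2 = 114.
One-sided p ≈ 1.0000, which is ≥ 0.1, so fail to reject H₀.
The data do not give significant evidence that the true slope on fertilizer application rate is negative.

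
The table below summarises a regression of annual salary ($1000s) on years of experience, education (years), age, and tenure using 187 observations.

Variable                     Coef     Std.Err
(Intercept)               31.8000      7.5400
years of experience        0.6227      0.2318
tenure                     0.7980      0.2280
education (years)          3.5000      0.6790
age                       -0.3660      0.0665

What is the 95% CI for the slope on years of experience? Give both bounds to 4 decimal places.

(0.1653, 1.0801)

Read off: b = 0.6227, SE = 0.2318 for years of experience.
df = n − k − 1 = 187 − 4 − 1 = 182.
t* = t_{0.025, 182} = 1.973084.
Margin = t* × SE = 1.973084 × 0.2318 = 0.457361.
CI: 0.6227 ± 0.457361 → (0.1653, 1.0801).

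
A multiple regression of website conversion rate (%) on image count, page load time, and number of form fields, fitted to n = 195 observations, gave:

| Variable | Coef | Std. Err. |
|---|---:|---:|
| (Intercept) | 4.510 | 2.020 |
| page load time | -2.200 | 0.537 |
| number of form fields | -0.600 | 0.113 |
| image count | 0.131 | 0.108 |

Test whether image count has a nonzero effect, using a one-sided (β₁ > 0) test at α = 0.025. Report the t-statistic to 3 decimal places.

Read off: b = 0.131, SE = 0.108 for image count.
H₀: β₁ = 0 vs H₁: β₁ > 0.
t = 0.131 / 0.108 = 1.213.
df = n − k − 1 = 195 − 3 − 1 = 191.
One-sided p ≈ 0.1133, which is ≥ 0.025, so fail to reject H₀.
The data do not give significant evidence that the true slope on image count is positive, holding the other predictors fixed.

t = 1.213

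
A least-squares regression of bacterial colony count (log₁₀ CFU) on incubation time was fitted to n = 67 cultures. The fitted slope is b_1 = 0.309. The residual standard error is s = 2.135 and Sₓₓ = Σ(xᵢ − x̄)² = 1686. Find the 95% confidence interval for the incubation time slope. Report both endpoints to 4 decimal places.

SE(b_1) = s/√Sₓₓ = 2.135/√1686 = 0.0519959.
df = n − 2 = 65.
t* = t_{0.025, 65} = 1.997138.
Margin = t* × SE = 1.997138 × 0.0519959 = 0.103843.
CI: 0.309 ± 0.103843 → (0.2052, 0.4128).
With 95% confidence, each one-unit increase in incubation time is associated with a change of between 0.2052 and 0.4128 log₁₀ CFU in bacterial colony count.

(0.2052, 0.4128)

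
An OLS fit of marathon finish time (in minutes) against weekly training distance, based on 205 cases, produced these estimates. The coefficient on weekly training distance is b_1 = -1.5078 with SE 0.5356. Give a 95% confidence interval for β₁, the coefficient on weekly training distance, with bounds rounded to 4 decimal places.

df = n − 2 = 205 − 2 = 203.
t* = t_{0.025, 203} = 1.971719.
Margin = t* × SE = 1.971719 × 0.5356 = 1.056053.
CI: -1.5078 ± 1.056053 → (-2.5639, -0.4517).
With 95% confidence, each one-unit increase in weekly training distance is associated with a change of between -2.5639 and -0.4517 minutes in marathon finish time.

(-2.5639, -0.4517)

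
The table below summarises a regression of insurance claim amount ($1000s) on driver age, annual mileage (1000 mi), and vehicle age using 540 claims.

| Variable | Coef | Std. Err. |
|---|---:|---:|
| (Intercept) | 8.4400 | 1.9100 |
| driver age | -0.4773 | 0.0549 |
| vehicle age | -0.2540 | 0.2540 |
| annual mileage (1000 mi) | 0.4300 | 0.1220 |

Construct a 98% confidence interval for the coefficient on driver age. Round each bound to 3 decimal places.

(-0.605, -0.349)

Read off: b = -0.4773, SE = 0.0549 for driver age.
df = n − k − 1 = 540 − 3 − 1 = 536.
t* = t_{0.01, 536} = 2.333325.
Margin = t* × SE = 2.333325 × 0.0549 = 0.12810.
CI: -0.4773 ± 0.12810 → (-0.605, -0.349).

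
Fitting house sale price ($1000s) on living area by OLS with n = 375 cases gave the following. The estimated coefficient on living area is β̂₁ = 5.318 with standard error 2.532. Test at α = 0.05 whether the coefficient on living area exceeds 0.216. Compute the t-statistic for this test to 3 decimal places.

t = 2.015

H₀: β₁ = 0.216 vs H₁: β₁ > 0.216.
t = (β̂₁ − β₁⁰)/SE = (5.318 − 0.216) / 2.532 = 2.015.
df = n − 2 = 375 − 2 = 373.
One-sided p ≈ 0.0223, which is < 0.05, so reject H₀.
There is evidence that the true slope on living area exceeds 0.216 $1000s per unit.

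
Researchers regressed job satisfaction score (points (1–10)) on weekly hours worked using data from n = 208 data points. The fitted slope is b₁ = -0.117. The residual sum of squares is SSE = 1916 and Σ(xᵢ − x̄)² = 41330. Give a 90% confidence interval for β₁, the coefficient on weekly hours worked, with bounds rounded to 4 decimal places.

MSE = SSE/(n − 2) = 1916/206 = 9.30097.
SE(b₁) = √(MSE/Sₓₓ) = √(9.30097/41330) = 0.0150014.
df = n − 2 = 206.
t* = t_{0.05, 206} = 1.652284.
Margin = t* × SE = 1.652284 × 0.0150014 = 0.024787.
CI: -0.117 ± 0.024787 → (-0.1418, -0.0922).
With 90% confidence, each one-unit increase in weekly hours worked is associated with a change of between -0.1418 and -0.0922 points (1–10) in job satisfaction score.

(-0.1418, -0.0922)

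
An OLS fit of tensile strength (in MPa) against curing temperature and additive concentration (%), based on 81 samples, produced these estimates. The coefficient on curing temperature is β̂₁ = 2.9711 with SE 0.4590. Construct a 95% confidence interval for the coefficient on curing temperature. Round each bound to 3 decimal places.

df = n − k − 1 = 81 − 2 − 1 = 78.
t* = t_{0.025, 78} = 1.990847.
Margin = t* × SE = 1.990847 × 0.4590 = 0.91380.
CI: 2.9711 ± 0.91380 → (2.057, 3.885).
With 95% confidence, each one-unit increase in curing temperature is associated with a change of between 2.057 and 3.885 MPa in tensile strength, holding the other predictors fixed.

(2.057, 3.885)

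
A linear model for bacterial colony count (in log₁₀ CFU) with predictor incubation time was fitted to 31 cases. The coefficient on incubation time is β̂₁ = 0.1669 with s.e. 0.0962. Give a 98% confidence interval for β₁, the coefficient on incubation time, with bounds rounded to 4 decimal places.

df = n − 2 = 31 − 2 = 29.
t* = t_{0.01, 29} = 2.462021.
Margin = t* × SE = 2.462021 × 0.0962 = 0.236846.
CI: 0.1669 ± 0.236846 → (-0.0699, 0.4037).
With 98% confidence, each one-unit increase in incubation time is associated with a change of between -0.0699 and 0.4037 log₁₀ CFU in bacterial colony count.

(-0.0699, 0.4037)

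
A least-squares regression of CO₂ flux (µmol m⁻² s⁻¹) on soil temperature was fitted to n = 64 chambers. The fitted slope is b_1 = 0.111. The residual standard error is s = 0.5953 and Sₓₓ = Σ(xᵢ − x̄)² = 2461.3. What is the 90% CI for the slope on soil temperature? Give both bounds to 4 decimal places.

(0.0910, 0.1310)

SE(b_1) = s/√Sₓₓ = 0.5953/√2461.3 = 0.0119992.
df = n − 2 = 62.
t* = t_{0.05, 62} = 1.669804.
Margin = t* × SE = 1.669804 × 0.0119992 = 0.020036.
CI: 0.111 ± 0.020036 → (0.0910, 0.1310).
With 90% confidence, each one-unit increase in soil temperature is associated with a change of between 0.0910 and 0.1310 µmol m⁻² s⁻¹ in CO₂ flux.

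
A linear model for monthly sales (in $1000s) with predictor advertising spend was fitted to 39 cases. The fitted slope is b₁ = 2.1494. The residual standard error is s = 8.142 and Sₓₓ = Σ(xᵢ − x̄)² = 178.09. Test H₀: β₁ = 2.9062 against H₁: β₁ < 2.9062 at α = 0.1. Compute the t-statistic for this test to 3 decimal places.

SE(b₁) = s/√Sₓₓ = 8.142/√178.09 = 0.610114.
t = (2.1494 − 2.9062) / 0.610114 = -1.240.
df = n − 2 = 37.
One-sided p ≈ 0.1113, which is ≥ 0.1, so fail to reject H₀.
The data do not give significant evidence that the true slope on advertising spend is below 2.9062 $1000s per unit.

t = -1.240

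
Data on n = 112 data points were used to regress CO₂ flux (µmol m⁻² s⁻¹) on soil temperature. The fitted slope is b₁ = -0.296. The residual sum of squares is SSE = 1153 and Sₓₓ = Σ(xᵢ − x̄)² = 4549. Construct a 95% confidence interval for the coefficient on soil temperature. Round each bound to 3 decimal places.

(-0.391, -0.201)

MSE = SSE/(n − 2) = 1153/110 = 10.4818.
SE(b₁) = √(MSE/Sₓₓ) = √(10.4818/4549) = 0.0480021.
df = n − 2 = 110.
t* = t_{0.025, 110} = 1.981765.
Margin = t* × SE = 1.981765 × 0.0480021 = 0.09513.
CI: -0.296 ± 0.09513 → (-0.391, -0.201).
With 95% confidence, each one-unit increase in soil temperature is associated with a change of between -0.391 and -0.201 µmol m⁻² s⁻¹ in CO₂ flux.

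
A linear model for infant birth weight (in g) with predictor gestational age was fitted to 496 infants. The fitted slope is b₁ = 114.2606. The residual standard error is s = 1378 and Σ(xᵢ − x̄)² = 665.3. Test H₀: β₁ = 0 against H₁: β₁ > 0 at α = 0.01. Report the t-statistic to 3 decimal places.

t = 2.139

SE(b₁) = s/√Sₓₓ = 1378/√665.3 = 53.4245.
t = 114.2606 / 53.4245 = 2.139.
df = n − 2 = 494.
One-sided p ≈ 0.0165, which is ≥ 0.01, so fail to reject H₀.
The data do not give significant evidence that the true slope on gestational age is positive.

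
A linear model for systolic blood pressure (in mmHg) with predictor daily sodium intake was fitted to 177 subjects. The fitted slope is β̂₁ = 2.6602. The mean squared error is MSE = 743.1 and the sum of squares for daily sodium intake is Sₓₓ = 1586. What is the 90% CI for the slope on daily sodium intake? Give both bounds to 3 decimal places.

(1.528, 3.792)

SE(β̂₁) = √(MSE/Sₓₓ) = √(743.1/1586) = 0.684498.
df = n − 2 = 175.
t* = t_{0.05, 175} = 1.653607.
Margin = t* × SE = 1.653607 × 0.684498 = 1.13189.
CI: 2.6602 ± 1.13189 → (1.528, 3.792).
With 90% confidence, each one-unit increase in daily sodium intake is associated with a change of between 1.528 and 3.792 mmHg in systolic blood pressure.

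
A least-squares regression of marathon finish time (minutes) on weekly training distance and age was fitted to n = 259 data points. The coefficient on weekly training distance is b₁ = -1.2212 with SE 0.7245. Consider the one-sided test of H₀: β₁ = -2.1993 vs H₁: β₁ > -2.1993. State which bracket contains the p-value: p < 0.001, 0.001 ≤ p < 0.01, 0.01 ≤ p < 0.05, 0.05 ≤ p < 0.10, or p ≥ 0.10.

t = (-1.2212 − (-2.1993)) / 0.7245 = 1.350.
df = n − k − 1 = 259 − 2 − 1 = 256.
One-sided p = P(T_{256} > t) ≈ 0.0891.
So 0.05 ≤ p < 0.10.

0.05 ≤ p < 0.10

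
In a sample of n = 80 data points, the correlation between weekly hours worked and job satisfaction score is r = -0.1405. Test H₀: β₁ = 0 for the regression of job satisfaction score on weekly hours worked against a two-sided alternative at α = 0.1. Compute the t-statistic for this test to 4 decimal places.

t = -1.2533

t = r·√(n − 2)/√(1 − r²) = -0.1405·√78/√0.98026 = -1.2533.
df = n − 2 = 78.
Two-sided p ≈ 0.2138, which is ≥ 0.1, so fail to reject H₀.
The data do not give significant evidence of a linear association between weekly hours worked and job satisfaction score.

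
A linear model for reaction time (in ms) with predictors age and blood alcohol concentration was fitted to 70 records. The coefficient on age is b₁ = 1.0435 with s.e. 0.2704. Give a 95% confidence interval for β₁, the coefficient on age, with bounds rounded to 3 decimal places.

(0.504, 1.583)

df = n − k − 1 = 70 − 2 − 1 = 67.
t* = t_{0.025, 67} = 1.996008.
Margin = t* × SE = 1.996008 × 0.2704 = 0.53972.
CI: 1.0435 ± 0.53972 → (0.504, 1.583).
With 95% confidence, each one-unit increase in age is associated with a change of between 0.504 and 1.583 ms in reaction time, holding the other predictors fixed.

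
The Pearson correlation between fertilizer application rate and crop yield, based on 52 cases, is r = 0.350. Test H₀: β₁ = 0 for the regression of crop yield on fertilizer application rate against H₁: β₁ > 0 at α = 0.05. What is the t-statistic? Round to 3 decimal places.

t = 2.642

t = r·√(n − 2)/√(1 − r²) = 0.350·√50/√0.8775 = 2.642.
df = n − 2 = 50.
One-sided p ≈ 0.0055, which is < 0.05, so reject H₀.
There is evidence of a linear association between fertilizer application rate and crop yield.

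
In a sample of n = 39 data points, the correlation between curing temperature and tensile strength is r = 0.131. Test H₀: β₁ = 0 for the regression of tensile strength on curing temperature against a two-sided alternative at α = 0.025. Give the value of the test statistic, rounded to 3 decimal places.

t = r·√(n − 2)/√(1 − r²) = 0.131·√37/√0.982839 = 0.804.
df = n − 2 = 37.
Two-sided p ≈ 0.4267, which is ≥ 0.025, so fail to reject H₀.
The data do not give significant evidence of a linear association between curing temperature and tensile strength.

t = 0.804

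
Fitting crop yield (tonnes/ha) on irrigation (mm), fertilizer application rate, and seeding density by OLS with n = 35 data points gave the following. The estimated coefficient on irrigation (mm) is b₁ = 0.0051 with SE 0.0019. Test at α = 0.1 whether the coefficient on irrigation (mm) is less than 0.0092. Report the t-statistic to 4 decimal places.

t = -2.1579

H₀: β₁ = 0.0092 vs H₁: β₁ < 0.0092.
t = (b₁ − β₁⁰)/SE = (0.0051 − 0.0092) / 0.0019 = -2.1579.
df = n − k − 1 = 35 − 3 − 1 = 31.
One-sided p ≈ 0.0194, which is < 0.1, so reject H₀.
There is evidence that the true slope on irrigation (mm) is below 0.0092 tonnes/ha per unit, holding the other predictors fixed.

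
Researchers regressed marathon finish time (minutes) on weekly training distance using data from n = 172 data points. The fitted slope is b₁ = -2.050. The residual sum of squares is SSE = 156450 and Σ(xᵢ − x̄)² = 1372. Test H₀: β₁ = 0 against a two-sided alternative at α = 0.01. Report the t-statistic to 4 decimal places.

MSE = SSE/(n − 2) = 156450/170 = 920.294.
SE(b₁) = √(MSE/Sₓₓ) = √(920.294/1372) = 0.819004.
t = -2.050 / 0.819004 = -2.5030.
df = n − 2 = 170.
Two-sided p ≈ 0.0133, which is ≥ 0.01, so fail to reject H₀.
The data do not give significant evidence of an association between weekly training distance and marathon finish time.

t = -2.5030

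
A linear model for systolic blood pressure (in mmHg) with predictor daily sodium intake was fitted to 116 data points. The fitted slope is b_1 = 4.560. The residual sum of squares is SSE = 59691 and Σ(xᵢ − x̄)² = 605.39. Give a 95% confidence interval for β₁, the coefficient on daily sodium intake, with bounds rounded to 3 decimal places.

MSE = SSE/(n − 2) = 59691/114 = 523.605.
SE(b_1) = √(MSE/Sₓₓ) = √(523.605/605.39) = 0.930003.
df = n − 2 = 114.
t* = t_{0.025, 114} = 1.980992.
Margin = t* × SE = 1.980992 × 0.930003 = 1.84233.
CI: 4.560 ± 1.84233 → (2.718, 6.402).
With 95% confidence, each one-unit increase in daily sodium intake is associated with a change of between 2.718 and 6.402 mmHg in systolic blood pressure.

(2.718, 6.402)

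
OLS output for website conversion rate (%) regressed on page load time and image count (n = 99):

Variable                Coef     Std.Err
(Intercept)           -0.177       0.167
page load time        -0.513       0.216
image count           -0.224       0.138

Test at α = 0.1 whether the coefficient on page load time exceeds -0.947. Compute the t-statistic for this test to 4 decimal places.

Read off: b = -0.513, SE = 0.216 for page load time.
H₀: β₁ = -0.947 vs H₁: β₁ > -0.947.
t = (-0.513 − (-0.947)) / 0.216 = 2.0093.
df = n − k − 1 = 99 − 2 − 1 = 96.
One-sided p ≈ 0.0237, which is < 0.1, so reject H₀.
There is evidence that the true slope on page load time exceeds -0.947 % per unit, holding the other predictors fixed.

t = 2.0093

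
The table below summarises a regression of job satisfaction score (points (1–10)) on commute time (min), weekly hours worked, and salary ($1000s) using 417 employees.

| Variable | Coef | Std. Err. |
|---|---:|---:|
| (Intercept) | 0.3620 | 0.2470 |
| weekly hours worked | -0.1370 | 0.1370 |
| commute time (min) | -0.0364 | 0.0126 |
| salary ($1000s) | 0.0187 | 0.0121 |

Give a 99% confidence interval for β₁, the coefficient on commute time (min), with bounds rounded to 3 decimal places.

Read off: b = -0.0364, SE = 0.0126 for commute time (min).
df = n − k − 1 = 417 − 3 − 1 = 413.
t* = t_{0.005, 413} = 2.587786.
Margin = t* × SE = 2.587786 × 0.0126 = 0.03261.
CI: -0.0364 ± 0.03261 → (-0.069, -0.004).

(-0.069, -0.004)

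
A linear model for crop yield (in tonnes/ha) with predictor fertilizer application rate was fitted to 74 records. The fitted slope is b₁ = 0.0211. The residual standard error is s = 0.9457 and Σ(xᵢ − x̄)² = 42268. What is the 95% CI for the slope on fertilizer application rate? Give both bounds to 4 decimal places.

(0.0119, 0.0303)

SE(b₁) = s/√Sₓₓ = 0.9457/√42268 = 0.00459989.
df = n − 2 = 72.
t* = t_{0.025, 72} = 1.993464.
Margin = t* × SE = 1.993464 × 0.00459989 = 0.009170.
CI: 0.0211 ± 0.009170 → (0.0119, 0.0303).
With 95% confidence, each one-unit increase in fertilizer application rate is associated with a change of between 0.0119 and 0.0303 tonnes/ha in crop yield.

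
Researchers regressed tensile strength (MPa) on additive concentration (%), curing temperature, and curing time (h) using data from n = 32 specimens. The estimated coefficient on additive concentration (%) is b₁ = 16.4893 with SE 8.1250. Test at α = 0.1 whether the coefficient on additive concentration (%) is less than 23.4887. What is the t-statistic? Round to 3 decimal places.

H₀: β₁ = 23.4887 vs H₁: β₁ < 23.4887.
t = (b₁ − β₁⁰)/SE = (16.4893 − 23.4887) / 8.1250 = -0.861.
df = n − k − 1 = 32 − 3 − 1 = 28.
One-sided p ≈ 0.1981, which is ≥ 0.1, so fail to reject H₀.
The data do not give significant evidence that the true slope on additive concentration (%) is below 23.4887 MPa per unit, holding the other predictors fixed.

t = -0.861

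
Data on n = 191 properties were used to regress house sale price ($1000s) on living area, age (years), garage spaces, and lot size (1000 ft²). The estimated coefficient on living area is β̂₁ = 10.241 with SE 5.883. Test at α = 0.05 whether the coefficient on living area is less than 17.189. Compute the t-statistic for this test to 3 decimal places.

t = -1.181

H₀: β₁ = 17.189 vs H₁: β₁ < 17.189.
t = (β̂₁ − β₁⁰)/SE = (10.241 − 17.189) / 5.883 = -1.181.
df = n − k − 1 = 191 − 4 − 1 = 186.
One-sided p ≈ 0.1195, which is ≥ 0.05, so fail to reject H₀.
The data do not give significant evidence that the true slope on living area is below 17.189 $1000s per unit, holding the other predictors fixed.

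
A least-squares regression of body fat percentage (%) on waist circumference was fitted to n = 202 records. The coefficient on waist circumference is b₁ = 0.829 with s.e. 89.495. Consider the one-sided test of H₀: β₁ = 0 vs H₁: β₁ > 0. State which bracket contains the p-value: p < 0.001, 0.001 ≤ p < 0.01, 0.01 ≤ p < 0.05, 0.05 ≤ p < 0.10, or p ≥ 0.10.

t = 0.829 / 89.495 = 0.009.
df = n − 2 = 202 − 2 = 200.
One-sided p = P(T_{200} > t) ≈ 0.4963.
So p ≥ 0.10.

p ≥ 0.10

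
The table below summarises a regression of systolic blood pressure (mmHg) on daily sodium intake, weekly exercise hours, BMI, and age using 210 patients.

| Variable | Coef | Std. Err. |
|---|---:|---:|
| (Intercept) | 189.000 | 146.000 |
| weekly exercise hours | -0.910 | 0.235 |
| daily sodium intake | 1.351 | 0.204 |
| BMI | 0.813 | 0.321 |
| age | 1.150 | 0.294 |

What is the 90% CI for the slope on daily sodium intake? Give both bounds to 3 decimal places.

(1.014, 1.688)

Read off: b = 1.351, SE = 0.204 for daily sodium intake.
df = n − k − 1 = 210 − 4 − 1 = 205.
t* = t_{0.05, 205} = 1.652321.
Margin = t* × SE = 1.652321 × 0.204 = 0.33707.
CI: 1.351 ± 0.33707 → (1.014, 1.688).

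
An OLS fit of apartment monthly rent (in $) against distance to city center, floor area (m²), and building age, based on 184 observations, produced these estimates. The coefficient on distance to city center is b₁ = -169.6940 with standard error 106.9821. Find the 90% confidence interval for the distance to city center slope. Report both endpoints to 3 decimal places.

(-346.574, 7.186)

df = n − k − 1 = 184 − 3 − 1 = 180.
t* = t_{0.05, 180} = 1.653363.
Margin = t* × SE = 1.653363 × 106.9821 = 176.88025.
CI: -169.6940 ± 176.88025 → (-346.574, 7.186).
With 90% confidence, each one-unit increase in distance to city center is associated with a change of between -346.574 and 7.186 $ in apartment monthly rent, holding the other predictors fixed.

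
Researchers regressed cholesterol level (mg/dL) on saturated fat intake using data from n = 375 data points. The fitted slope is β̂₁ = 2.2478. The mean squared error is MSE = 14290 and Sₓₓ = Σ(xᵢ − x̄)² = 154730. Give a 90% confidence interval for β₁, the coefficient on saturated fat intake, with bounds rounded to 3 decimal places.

(1.747, 2.749)

SE(β̂₁) = √(MSE/Sₓₓ) = √(14290/154730) = 0.303899.
df = n − 2 = 373.
t* = t_{0.05, 373} = 1.648949.
Margin = t* × SE = 1.648949 × 0.303899 = 0.50111.
CI: 2.2478 ± 0.50111 → (1.747, 2.749).
With 90% confidence, each one-unit increase in saturated fat intake is associated with a change of between 1.747 and 2.749 mg/dL in cholesterol level.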